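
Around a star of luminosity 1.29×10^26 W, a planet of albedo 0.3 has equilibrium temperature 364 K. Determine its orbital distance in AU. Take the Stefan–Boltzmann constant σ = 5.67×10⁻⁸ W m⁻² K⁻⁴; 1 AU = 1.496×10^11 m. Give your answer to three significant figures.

Required flux: S = 4σT⁴/(1−α) = 5688 W m⁻².
Then d = [L/(4πS)]^(1/2) = 4.248×10^10 m, i.e. 0.2840 AU.

0.284 AU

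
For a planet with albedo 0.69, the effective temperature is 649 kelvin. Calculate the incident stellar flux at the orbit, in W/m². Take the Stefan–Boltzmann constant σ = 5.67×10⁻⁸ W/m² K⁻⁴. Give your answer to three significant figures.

1.30×10^5 W/m²

Invert the energy balance for S: S = 4σT⁴/(1−α).
σT⁴ = 5.67×10⁻⁸·(649)⁴ = 10060 W/m².
So S = 4×10060/(1−0.69) = 1.298×10^5 W/m².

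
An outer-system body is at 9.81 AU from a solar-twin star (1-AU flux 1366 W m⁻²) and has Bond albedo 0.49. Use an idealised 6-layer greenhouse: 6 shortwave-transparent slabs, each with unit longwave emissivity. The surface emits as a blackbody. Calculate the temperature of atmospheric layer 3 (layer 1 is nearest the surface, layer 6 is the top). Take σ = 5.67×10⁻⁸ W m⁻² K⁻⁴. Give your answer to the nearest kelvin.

106 K

By the inverse-square law, S = 1366/9.81² = 14.19 W m⁻².
The effective emission temperature is T_e = [S(1−α)/(4σ)]^¼ = 75.16 K.
The net upward flux σT_e⁴ is constant between every pair of levels, so T_k⁴ = (N+1−k)T_e⁴.
T_3 = (4)^(1/4)·75.16 = 106.3 K.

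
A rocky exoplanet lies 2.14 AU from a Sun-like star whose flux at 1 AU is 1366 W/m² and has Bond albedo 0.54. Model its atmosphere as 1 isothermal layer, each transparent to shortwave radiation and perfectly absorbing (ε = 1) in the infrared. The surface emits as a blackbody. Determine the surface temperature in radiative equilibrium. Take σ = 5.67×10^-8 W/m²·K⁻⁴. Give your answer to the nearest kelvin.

Irradiance scales as 1/d², so S = 1366 W/m² × (1/2.14)² = 298.3 W/m².
The effective emission temperature is T_e = [S(1−α)/(4σ)]^¼ = 156.8 K.
With N = 1 opaque layers, T_s = (N+1)^(1/4)·T_e = 2^(1/4)·156.8 = 186.5 K.

187 K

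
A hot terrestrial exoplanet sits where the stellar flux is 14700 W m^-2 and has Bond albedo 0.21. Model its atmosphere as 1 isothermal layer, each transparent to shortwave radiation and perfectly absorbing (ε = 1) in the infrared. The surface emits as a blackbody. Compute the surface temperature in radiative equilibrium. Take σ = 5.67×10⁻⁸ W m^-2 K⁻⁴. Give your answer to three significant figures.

566 kelvin

Top-of-atmosphere balance: σT_e⁴ = S(1−α)/4 = 2903 W m^-2 → T_e = 475.7 K.
For an N-layer opaque stack, T_s⁴ = (N+1)T_e⁴, hence T_s = (2)^(1/4)×475.7 K = 565.7 K.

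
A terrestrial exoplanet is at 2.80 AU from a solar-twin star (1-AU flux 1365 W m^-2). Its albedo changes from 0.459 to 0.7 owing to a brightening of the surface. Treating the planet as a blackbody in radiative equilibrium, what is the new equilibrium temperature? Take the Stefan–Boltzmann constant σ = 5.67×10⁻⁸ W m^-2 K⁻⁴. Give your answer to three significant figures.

123 K

By the inverse-square law, S = 1365/2.80² = 174.1 W m^-2.
T₂ = [S(1−α₂)/(4σ)]^(1/4) = [174.1·0.3/(4σ)]^(1/4) = 123.2 K.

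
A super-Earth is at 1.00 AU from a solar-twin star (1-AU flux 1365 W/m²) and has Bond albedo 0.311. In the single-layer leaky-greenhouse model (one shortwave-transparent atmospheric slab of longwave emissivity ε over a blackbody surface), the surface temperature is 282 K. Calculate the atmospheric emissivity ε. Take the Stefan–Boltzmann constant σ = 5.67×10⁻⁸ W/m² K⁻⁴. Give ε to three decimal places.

By the inverse-square law, S = 1365/1.00² = 1365 W/m².
TOA balance gives T_e = 253.8 K.
Since (2−ε)/2 = (T_e/T_s)⁴ = 0.6557, ε = 0.6886.

0.689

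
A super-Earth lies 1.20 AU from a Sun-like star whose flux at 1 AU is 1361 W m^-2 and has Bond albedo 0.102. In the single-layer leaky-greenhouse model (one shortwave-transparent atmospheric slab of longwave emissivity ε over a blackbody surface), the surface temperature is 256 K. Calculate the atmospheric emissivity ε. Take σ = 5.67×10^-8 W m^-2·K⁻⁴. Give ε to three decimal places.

By the inverse-square law, S = 1361/1.20² = 945.1 W m^-2.
Effective temperature: T_e = [S(1−α)/(4σ)]^(1/4) = 247.3 K.
T_s⁴ = T_e⁴·2/(2−ε) → ε = 2 − 2(T_e/T_s)⁴ = 2 − 2·(247.3/256)⁴ = 0.2574.

0.257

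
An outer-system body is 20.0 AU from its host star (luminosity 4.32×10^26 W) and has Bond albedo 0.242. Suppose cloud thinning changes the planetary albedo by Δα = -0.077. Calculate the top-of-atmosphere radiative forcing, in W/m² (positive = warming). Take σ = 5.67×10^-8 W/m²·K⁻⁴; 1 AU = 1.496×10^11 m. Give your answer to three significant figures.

0.0739 W/m²

d = 20.0 × 1.496×10^11 m = 2.992×10^12 m.
S = L/(4πd²) = 3.840 W/m².
ΔF = −(S/4)Δα = −(3.840/4)×(-0.077) = 0.07392 W/m².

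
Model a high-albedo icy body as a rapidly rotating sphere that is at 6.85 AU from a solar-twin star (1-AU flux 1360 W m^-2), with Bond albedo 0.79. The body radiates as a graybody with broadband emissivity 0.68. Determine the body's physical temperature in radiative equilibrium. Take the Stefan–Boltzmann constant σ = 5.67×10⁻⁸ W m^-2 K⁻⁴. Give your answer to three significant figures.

79.3 kelvin

Flux at the orbit: S = 1360/(6.85)² = 28.98 W m^-2.
Absorbed flux (global mean): S(1−α)/4 = 28.98·0.21/4 = 1.522 W m^-2.
Radiative balance εσT⁴ = 1.522 gives T = [1.522/(0.68·σ)]^(1/4) = 79.26 K.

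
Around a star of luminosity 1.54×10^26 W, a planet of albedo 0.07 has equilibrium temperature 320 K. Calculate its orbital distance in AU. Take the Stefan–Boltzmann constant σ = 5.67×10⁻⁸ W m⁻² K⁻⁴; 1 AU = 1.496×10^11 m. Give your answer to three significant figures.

0.463 AU

The flux needed for this T is 4σT⁴/(1−0.07) = 2557 W m⁻².
Then d = [L/(4πS)]^(1/2) = 6.923×10^10 m, i.e. 0.4627 AU.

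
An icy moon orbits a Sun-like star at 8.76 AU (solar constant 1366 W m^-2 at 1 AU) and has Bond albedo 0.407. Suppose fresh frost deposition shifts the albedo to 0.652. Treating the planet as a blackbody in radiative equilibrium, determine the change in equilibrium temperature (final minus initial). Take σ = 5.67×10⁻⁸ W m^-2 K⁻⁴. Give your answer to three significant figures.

By the inverse-square law, S = 1366/8.76² = 17.80 W m^-2.
Initial: T₁ = [S(1−0.407)/(4σ)]^(1/4) = 82.60 K.
Final:   T₂ = [S(1−0.652)/(4σ)]^(1/4) = 72.29 K.
Change: 72.29 − 82.60 = -10.30 K.

-10.3 kelvin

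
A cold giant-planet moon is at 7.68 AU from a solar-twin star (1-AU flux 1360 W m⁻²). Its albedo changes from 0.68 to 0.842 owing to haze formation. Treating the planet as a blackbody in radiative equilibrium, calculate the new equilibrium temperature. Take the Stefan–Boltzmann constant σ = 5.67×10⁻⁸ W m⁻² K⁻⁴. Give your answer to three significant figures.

Irradiance scales as 1/d², so S = 1360 W m⁻² × (1/7.68)² = 23.06 W m⁻².
New equilibrium: T₂ = [(1−0.842)·23.06/(4σ)]^(1/4) = 63.31 K.

63.3 K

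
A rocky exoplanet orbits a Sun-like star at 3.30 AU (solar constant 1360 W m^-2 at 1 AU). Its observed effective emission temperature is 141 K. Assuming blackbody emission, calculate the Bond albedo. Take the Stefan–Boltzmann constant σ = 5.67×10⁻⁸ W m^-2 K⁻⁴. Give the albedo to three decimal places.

Flux at the orbit: S = 1360/(3.30)² = 124.9 W m^-2.
Rearranging the radiative balance, α = 1 − 4σT⁴/S.
σT⁴ = 22.41 W m^-2, so 4σT⁴ = 89.64 W m^-2.
1−α = 89.64/124.9 = 0.7178, so α = 0.2822.

0.282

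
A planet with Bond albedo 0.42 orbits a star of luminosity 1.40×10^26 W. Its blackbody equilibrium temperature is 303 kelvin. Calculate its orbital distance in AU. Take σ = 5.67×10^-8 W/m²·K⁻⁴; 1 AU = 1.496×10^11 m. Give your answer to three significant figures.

0.389 AU

The flux needed for this T is 4σT⁴/(1−0.42) = 3296 W/m².
Then d = [L/(4πS)]^(1/2) = 5.814×10^10 m, i.e. 0.3886 AU.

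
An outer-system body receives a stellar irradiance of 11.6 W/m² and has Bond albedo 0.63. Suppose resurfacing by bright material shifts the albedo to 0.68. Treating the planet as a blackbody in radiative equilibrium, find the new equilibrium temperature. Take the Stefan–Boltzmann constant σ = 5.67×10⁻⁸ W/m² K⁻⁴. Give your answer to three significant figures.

With the new albedo, S(1−α₂)/4 = 0.9280 W/m², so T₂ = 63.60 K.

63.6 K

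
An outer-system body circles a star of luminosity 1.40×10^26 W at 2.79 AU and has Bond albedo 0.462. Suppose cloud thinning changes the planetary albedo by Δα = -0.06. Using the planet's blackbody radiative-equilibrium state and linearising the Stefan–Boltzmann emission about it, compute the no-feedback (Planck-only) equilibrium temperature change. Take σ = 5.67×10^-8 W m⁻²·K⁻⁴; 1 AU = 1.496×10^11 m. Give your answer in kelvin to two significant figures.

d = 2.79 × 1.496×10^11 m = 4.174×10^11 m.
S = L/(4πd²) = 63.95 W m⁻².
Reference equilibrium: T_e = [S(1−α)/(4σ)]^(1/4) = 111.0 K.
ΔF = −(S/4)Δα = −(63.95/4)×(-0.06) = 0.9593 W m⁻².
The Planck feedback parameter is 4σT_e³ = 0.3100 W m⁻²/K.
So ΔT₀ = 0.9593/0.3100 = 3.09 K.

3.1 K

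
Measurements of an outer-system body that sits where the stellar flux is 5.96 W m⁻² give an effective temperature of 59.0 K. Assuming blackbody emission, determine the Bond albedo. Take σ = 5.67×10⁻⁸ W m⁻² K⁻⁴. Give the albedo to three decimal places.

0.539

Energy balance: S(1−α)/4 = σT⁴, so 1−α = 4σT⁴/S.
σT⁴ = 0.6871 W m⁻², so 4σT⁴ = 2.748 W m⁻².
1−α = 2.748/5.960 = 0.4611, so α = 0.5389.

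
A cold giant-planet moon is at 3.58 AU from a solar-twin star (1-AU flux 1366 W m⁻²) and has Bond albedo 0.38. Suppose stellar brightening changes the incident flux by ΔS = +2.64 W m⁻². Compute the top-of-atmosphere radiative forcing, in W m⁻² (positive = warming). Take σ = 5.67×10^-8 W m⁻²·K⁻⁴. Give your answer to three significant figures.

Irradiance scales as 1/d², so S = 1366 W m⁻² × (1/3.58)² = 106.6 W m⁻².
Only a fraction (1−α) is absorbed and it's spread over 4πR², so ΔF = (1−α)ΔS/4 = 0.4092 W m⁻².

0.409 W m⁻²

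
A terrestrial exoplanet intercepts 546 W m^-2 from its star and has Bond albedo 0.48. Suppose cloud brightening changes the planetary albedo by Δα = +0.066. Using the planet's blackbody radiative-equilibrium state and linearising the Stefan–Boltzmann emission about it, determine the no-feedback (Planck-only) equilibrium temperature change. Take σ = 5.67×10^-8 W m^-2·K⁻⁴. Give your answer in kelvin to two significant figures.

Reference equilibrium: T_e = [S(1−α)/(4σ)]^(1/4) = 188.1 K.
The change in absorbed flux is Δ[S(1−α)/4] = −SΔα/4 = -9.009 W m^-2.
Linearising σT⁴ gives d(σT⁴)/dT = 4σT_e³ = 1.509 W m^-2 per K.
ΔT₀ = ΔF/λ_P = -9.009/1.509 = -5.97 K.

-6.0 kelvin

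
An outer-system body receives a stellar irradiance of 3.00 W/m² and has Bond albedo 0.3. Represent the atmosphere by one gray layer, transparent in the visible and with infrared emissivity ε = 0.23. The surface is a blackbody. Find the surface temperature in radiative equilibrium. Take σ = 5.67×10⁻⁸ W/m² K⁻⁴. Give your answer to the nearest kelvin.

At the top of the atmosphere, σT_e⁴ = S(1−α)/4 = 0.5250 W/m², giving T_e = 55.16 K.
The surface balance (absorbed SW + ε·downward IR = σT_s⁴) with T_a⁴ = T_s⁴/2 reduces to T_s = T_e·[2/(2−ε)]^¼ = 56.87 K.

57 K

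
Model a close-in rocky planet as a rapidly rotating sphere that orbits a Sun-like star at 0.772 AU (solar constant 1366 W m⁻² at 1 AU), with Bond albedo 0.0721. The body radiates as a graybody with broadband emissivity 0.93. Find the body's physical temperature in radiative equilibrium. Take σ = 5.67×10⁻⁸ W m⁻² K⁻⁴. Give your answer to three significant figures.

317 kelvin

Flux at the orbit: S = 1366/(0.772)² = 2292 W m⁻².
Absorbed flux (global mean): S(1−α)/4 = 2292·0.928/4 = 531.7 W m⁻².
Equating to εσT⁴ with ε = 0.93: T = (531.7/0.93σ)^(1/4) = 316.9 K.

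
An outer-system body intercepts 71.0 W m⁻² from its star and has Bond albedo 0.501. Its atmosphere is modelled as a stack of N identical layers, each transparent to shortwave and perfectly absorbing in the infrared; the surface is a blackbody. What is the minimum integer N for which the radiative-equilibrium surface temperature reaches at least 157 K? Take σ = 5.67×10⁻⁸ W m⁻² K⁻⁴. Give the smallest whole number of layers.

3

OLR = S(1−α)/4 = 8.857 W m⁻²; the top layer radiates at T_e = 111.8 K.
T_s = (N+1)^(1/4)·T_e ≥ 157 K requires N+1 ≥ (T_s/T_e)⁴ = (157/111.8)⁴ = 3.889.
The minimum whole number is N = 3.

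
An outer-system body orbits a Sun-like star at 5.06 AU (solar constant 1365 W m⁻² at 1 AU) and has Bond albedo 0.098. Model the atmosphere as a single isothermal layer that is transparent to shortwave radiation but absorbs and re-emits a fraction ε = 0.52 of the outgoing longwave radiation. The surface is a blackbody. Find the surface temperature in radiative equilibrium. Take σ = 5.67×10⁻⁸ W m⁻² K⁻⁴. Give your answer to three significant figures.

130 K

Flux at the orbit: S = 1365/(5.06)² = 53.31 W m⁻².
Effective emission temperature (TOA balance): σT_e⁴ = S(1−α)/4 = 12.02 W m⁻² → T_e = 120.7 K.
The surface balance (absorbed SW + ε·downward IR = σT_s⁴) with T_a⁴ = T_s⁴/2 reduces to T_s = T_e·[2/(2−ε)]^¼ = 130.1 K.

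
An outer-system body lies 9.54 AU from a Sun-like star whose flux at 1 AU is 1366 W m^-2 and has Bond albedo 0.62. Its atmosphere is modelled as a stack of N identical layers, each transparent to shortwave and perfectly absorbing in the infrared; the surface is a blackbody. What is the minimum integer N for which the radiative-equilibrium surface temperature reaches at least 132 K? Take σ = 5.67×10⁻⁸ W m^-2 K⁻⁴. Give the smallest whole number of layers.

12

By the inverse-square law, S = 1366/9.54² = 15.01 W m^-2.
Top-of-atmosphere balance: σT_e⁴ = S(1−α)/4 = 1.426 W m^-2 → T_e = 70.81 K.
Need (N+1)T_e⁴ ≥ T_s⁴, i.e. N+1 ≥ (132/70.81)⁴ = 12.073.
So N ≥ 11.073; the smallest integer is N = 12.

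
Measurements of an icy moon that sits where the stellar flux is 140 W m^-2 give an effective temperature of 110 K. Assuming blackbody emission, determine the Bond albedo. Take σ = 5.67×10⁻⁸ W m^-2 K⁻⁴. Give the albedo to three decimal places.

0.763

From σT⁴ = S(1−α)/4 we invert for α: 1−α = 4σT⁴/S.
4σT⁴ = 4·5.67×10⁻⁸·(110)⁴ = 33.21 W m^-2.
Hence α = 1 − 33.21/140.0 = 0.7628.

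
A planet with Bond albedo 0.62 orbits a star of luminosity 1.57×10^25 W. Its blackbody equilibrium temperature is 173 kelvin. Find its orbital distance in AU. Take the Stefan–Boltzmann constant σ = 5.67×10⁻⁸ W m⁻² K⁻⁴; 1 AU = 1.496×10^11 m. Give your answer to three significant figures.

Energy balance gives S = 4σT⁴/(1−α) = 534.6 W m⁻².
From L = 4πd²S, d = √(1.57×10^25/(4π·534.6)) = 4.834×10^10 m = 0.3231 AU.

0.323 AU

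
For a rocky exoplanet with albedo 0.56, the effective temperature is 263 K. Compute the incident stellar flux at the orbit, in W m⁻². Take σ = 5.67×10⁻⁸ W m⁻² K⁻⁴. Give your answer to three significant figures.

From S(1−α)/4 = σT⁴: S = 4σT⁴/(1−α).
The emitted flux is σT⁴ = 271.3 W m⁻².
S = 4·271.3/0.44 = 2466 W m⁻².

2470 W m⁻²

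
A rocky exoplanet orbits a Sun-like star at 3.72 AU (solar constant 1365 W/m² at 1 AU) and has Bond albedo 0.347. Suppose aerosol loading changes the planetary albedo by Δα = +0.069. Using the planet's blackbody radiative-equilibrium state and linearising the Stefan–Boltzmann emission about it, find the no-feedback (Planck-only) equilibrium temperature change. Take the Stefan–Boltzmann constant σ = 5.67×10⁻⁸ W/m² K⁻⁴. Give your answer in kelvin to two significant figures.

-3.4 K

Flux at the orbit: S = 1365/(3.72)² = 98.64 W/m².
The baseline emission temperature is T_e = 129.8 K.
TOA radiative forcing: ΔF = −S·Δα/4 = −98.64·(+0.069)/4 = -1.702 W/m².
The Planck feedback parameter is 4σT_e³ = 0.4962 W/m²/K.
ΔT₀ = ΔF/λ_P = -1.702/0.4962 = -3.43 K.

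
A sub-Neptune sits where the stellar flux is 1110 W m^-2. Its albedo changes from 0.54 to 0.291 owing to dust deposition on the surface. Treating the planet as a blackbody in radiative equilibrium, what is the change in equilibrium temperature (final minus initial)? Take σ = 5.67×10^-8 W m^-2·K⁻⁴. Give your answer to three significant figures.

24.9 K

With α = 0.54, T₁ = 217.8 K.
With α = 0.291, T₂ = 242.7 K.
ΔT = T₂ − T₁ = 24.88 K.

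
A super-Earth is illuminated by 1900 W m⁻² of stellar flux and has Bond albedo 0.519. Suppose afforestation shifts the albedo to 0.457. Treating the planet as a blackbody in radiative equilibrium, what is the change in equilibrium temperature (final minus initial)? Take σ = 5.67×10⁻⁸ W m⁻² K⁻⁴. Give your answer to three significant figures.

7.75 kelvin

With α = 0.519, T₁ = 251.9 K.
Final:   T₂ = [S(1−0.457)/(4σ)]^(1/4) = 259.7 K.
ΔT = T₂ − T₁ = 7.754 K.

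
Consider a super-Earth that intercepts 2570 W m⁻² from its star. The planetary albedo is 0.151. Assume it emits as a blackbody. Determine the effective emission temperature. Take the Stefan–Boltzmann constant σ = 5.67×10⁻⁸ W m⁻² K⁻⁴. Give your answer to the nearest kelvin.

313 K

Absorbed flux (global mean): S(1−α)/4 = 2570·0.849/4 = 545.5 W m⁻².
In equilibrium σT⁴ equals this, so T = 313.2 K.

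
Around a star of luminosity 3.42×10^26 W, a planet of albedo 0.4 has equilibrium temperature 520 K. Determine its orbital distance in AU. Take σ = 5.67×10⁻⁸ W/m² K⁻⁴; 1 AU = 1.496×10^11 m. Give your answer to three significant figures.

0.210 AU

The flux needed for this T is 4σT⁴/(1−0.4) = 27640 W/m².
From L = 4πd²S, d = √(3.42×10^26/(4π·27640)) = 3.138×10^10 m = 0.2098 AU.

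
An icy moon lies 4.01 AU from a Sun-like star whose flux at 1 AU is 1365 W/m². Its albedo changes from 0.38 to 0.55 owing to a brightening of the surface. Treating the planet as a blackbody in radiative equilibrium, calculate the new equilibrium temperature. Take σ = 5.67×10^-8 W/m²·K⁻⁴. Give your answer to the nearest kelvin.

Flux at the orbit: S = 1365/(4.01)² = 84.89 W/m².
With the new albedo, S(1−α₂)/4 = 9.550 W/m², so T₂ = 113.9 K.

114 kelvin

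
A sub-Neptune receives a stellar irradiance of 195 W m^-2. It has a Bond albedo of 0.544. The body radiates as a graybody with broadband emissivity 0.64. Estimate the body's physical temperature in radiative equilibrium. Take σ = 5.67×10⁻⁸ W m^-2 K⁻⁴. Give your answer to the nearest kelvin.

157 K

Absorbed flux (global mean): S(1−α)/4 = 195.0·0.456/4 = 22.23 W m^-2.
Radiative balance εσT⁴ = 22.23 gives T = [22.23/(0.64·σ)]^(1/4) = 157.3 K.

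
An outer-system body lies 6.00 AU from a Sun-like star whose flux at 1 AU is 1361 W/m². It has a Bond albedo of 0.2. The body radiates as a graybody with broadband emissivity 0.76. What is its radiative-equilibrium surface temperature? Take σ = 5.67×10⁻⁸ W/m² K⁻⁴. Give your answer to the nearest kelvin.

Flux at the orbit: S = 1361/(6.00)² = 37.81 W/m².
Averaging over the sphere, the absorbed flux is S(1−α)/4 = 7.561 W/m².
Equating to εσT⁴ with ε = 0.76: T = (7.561/0.76σ)^(1/4) = 115.1 K.

115 K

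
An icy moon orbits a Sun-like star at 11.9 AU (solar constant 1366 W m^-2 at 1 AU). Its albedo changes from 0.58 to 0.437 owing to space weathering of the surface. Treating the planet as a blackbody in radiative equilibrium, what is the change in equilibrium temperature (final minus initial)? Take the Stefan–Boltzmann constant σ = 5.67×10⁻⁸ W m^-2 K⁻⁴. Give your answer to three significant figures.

Flux at the orbit: S = 1366/(11.9)² = 9.646 W m^-2.
Initial: T₁ = [S(1−0.58)/(4σ)]^(1/4) = 65.01 K.
After:  T₂ = [9.646·0.563/(4σ)]^(1/4) = 69.95 K.
Change: 69.95 − 65.01 = 4.941 K.

4.94 K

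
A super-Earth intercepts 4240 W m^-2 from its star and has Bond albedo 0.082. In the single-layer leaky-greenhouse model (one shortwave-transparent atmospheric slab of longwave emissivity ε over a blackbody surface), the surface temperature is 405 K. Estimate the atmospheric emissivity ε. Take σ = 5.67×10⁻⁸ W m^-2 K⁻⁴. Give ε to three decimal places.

First, T_e = [4240·(1−0.082)/(4σ)]^(1/4) = 361.9 K.
Since (2−ε)/2 = (T_e/T_s)⁴ = 0.6379, ε = 0.7242.

0.724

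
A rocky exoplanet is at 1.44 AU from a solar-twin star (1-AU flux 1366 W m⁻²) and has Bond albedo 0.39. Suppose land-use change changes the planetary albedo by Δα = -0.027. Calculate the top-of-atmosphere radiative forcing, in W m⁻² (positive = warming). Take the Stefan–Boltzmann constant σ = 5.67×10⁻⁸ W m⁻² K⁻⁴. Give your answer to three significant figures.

Flux at the orbit: S = 1366/(1.44)² = 658.8 W m⁻².
The change in absorbed flux is Δ[S(1−α)/4] = −SΔα/4 = 4.447 W m⁻².

4.45 W m⁻²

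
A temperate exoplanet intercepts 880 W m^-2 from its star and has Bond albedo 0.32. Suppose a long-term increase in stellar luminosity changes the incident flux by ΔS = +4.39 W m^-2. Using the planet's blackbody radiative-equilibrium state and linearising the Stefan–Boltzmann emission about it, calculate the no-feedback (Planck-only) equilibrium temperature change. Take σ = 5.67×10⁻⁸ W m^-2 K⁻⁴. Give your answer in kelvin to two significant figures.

The baseline emission temperature is T_e = 226.6 K.
TOA radiative forcing: ΔF = (1−α)ΔS/4 = 0.68·(+4.39)/4 = 0.7463 W m^-2.
Planck response: λ_P = 4σT_e³ = 4·5.67×10⁻⁸·(226.6)³ = 2.640 W m^-2/K.
ΔT₀ = ΔF/λ_P = 0.7463/2.640 = 0.283 K.

0.28 kelvin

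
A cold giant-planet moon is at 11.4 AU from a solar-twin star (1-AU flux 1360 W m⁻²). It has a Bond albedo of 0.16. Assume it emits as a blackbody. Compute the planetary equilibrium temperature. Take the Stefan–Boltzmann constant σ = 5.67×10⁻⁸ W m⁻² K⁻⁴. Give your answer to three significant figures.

78.9 K

Flux at the orbit: S = 1360/(11.4)² = 10.46 W m⁻².
The planet absorbs (1−α)S over its disc πR² and re-emits over 4πR², so the mean absorbed flux is (1−0.16)·10.46/4 = 2.198 W m⁻².
Set σT⁴ = 2.198 → T = (2.198/σ)^(1/4) = 78.90 K.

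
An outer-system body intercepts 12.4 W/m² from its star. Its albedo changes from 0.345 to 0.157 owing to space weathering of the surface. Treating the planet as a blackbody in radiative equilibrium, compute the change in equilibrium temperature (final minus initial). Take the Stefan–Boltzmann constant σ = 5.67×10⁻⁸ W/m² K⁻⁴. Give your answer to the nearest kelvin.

5 K

With α = 0.345, T₁ = 77.36 K.
Final:   T₂ = [S(1−0.157)/(4σ)]^(1/4) = 82.40 K.
ΔT = T₂ − T₁ = 5.037 K.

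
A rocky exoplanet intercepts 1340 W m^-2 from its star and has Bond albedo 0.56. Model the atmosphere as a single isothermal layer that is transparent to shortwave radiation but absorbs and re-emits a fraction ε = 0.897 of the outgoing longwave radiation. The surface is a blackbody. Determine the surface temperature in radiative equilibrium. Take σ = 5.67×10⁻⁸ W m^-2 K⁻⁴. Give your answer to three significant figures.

262 K

At the top of the atmosphere, σT_e⁴ = S(1−α)/4 = 147.4 W m^-2, giving T_e = 225.8 K.
The surface balance (absorbed SW + ε·downward IR = σT_s⁴) with T_a⁴ = T_s⁴/2 reduces to T_s = T_e·[2/(2−ε)]^¼ = 262.0 K.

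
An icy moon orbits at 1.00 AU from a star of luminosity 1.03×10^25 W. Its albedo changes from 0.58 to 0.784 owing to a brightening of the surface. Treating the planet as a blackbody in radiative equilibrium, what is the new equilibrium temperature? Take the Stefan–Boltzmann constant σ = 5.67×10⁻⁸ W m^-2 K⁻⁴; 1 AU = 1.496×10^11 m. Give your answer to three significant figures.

d = 1.00 × 1.496×10^11 m = 1.496×10^11 m.
Flux at the orbit: S = L/(4πd²) = 1.03×10^25/(4π·(1.50×10^11)²) = 36.62 W m^-2.
With the new albedo, S(1−α₂)/4 = 1.978 W m^-2, so T₂ = 76.85 K.

76.8 K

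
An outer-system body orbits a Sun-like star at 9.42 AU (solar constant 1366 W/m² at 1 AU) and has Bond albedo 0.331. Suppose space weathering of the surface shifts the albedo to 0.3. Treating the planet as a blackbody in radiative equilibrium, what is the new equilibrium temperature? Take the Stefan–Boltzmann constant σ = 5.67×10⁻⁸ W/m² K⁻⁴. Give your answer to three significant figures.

Irradiance scales as 1/d², so S = 1366 W/m² × (1/9.42)² = 15.39 W/m².
With the new albedo, S(1−α₂)/4 = 2.694 W/m², so T₂ = 83.02 K.

83.0 K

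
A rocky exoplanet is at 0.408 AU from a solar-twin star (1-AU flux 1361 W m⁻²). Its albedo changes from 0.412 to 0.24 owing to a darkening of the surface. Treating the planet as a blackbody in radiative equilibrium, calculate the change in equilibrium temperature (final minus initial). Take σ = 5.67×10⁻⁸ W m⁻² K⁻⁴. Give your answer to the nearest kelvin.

By the inverse-square law, S = 1361/0.408² = 8176 W m⁻².
With α = 0.412, T₁ = 381.6 K.
After:  T₂ = [8176·0.76/(4σ)]^(1/4) = 406.8 K.
Change: 406.8 − 381.6 = 25.28 K.

25 K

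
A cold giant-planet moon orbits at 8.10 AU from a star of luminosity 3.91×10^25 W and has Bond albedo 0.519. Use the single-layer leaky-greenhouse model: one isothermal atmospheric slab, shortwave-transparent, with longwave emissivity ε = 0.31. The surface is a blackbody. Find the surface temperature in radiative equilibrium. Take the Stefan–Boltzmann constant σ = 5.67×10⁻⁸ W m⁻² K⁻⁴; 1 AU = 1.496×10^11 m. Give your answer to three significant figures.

48.0 kelvin

Orbital distance: d = 8.10 AU = 1.212×10^12 m.
Spreading L over a sphere of radius d: S = 3.91×10^25/(4π·1.21×10^12²) = 2.119 W m⁻².
Effective emission temperature (TOA balance): σT_e⁴ = S(1−α)/4 = 0.2548 W m⁻² → T_e = 46.04 K.
The surface balance (absorbed SW + ε·downward IR = σT_s⁴) with T_a⁴ = T_s⁴/2 reduces to T_s = T_e·[2/(2−ε)]^¼ = 48.02 K.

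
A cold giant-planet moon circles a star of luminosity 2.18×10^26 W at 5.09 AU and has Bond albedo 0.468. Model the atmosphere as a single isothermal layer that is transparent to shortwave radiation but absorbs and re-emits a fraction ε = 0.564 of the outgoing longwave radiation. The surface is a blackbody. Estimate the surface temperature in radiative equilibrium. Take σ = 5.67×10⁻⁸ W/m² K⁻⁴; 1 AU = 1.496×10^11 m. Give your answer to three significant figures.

99.4 kelvin

Orbital distance: d = 5.09 AU = 7.615×10^11 m.
Flux at the orbit: S = L/(4πd²) = 2.18×10^26/(4π·(7.61×10^11)²) = 29.92 W/m².
The planet radiates to space at T_e = [S(1−α)/(4σ)]^(1/4) = 91.53 K.
Surface balance with a leaky layer gives σT_s⁴ = σT_e⁴·2/(2−ε), so T_s = T_e·[2/(2−0.564)]^(1/4) = 99.43 K.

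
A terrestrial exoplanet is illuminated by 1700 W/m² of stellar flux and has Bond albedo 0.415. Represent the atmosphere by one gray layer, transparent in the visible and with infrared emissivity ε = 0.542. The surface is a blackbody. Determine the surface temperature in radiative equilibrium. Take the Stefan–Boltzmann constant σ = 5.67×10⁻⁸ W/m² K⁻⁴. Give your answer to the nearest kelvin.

At the top of the atmosphere, σT_e⁴ = S(1−α)/4 = 248.6 W/m², giving T_e = 257.3 K.
For a single slab of emissivity ε, T_s⁴ = 2T_e⁴/(2−ε); thus T_s = 257.3·(1.372)^(1/4) = 278.5 K.

278 K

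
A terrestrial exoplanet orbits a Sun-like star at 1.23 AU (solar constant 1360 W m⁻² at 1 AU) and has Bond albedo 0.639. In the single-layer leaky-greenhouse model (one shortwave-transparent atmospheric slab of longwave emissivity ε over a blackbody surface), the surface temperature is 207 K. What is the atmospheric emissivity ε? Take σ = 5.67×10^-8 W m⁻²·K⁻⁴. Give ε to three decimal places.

Flux at the orbit: S = 1360/(1.23)² = 898.9 W m⁻².
TOA balance gives T_e = 194.5 K.
Since (2−ε)/2 = (T_e/T_s)⁴ = 0.7793, ε = 0.4414.

0.441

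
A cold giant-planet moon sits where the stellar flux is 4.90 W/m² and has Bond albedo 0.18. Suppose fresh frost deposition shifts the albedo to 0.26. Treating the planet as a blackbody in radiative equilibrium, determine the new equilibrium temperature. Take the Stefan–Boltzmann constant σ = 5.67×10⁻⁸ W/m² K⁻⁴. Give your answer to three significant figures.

63.2 K

T₂ = [S(1−α₂)/(4σ)]^(1/4) = [4.900·0.74/(4σ)]^(1/4) = 63.23 K.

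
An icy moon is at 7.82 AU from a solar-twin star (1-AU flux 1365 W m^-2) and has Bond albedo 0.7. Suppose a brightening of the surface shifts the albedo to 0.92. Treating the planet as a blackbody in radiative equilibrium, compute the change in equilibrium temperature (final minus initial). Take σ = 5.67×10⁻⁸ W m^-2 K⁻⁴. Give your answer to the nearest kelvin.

Flux at the orbit: S = 1365/(7.82)² = 22.32 W m^-2.
Initial: T₁ = [S(1−0.7)/(4σ)]^(1/4) = 73.71 K.
With α = 0.92, T₂ = 52.97 K.
ΔT = T₂ − T₁ = -20.74 K.

-21 kelvin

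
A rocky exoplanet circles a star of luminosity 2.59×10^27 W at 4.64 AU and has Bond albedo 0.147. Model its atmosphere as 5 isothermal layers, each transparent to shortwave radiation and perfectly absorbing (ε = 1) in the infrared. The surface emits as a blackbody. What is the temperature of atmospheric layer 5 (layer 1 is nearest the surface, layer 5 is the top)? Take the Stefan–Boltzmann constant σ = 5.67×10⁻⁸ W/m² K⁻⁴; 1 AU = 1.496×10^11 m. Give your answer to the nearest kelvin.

d = 4.64 × 1.496×10^11 m = 6.941×10^11 m.
Flux at the orbit: S = L/(4πd²) = 2.59×10^27/(4π·(6.94×10^11)²) = 427.8 W/m².
OLR = S(1−α)/4 = 91.22 W/m²; the top layer radiates at T_e = 200.3 K.
In the N-layer model, layer k (counted from the surface) has T_k = (N+1−k)^(1/4)·T_e.
T_5 = (1)^(1/4)·200.3 = 200.3 K.

200 K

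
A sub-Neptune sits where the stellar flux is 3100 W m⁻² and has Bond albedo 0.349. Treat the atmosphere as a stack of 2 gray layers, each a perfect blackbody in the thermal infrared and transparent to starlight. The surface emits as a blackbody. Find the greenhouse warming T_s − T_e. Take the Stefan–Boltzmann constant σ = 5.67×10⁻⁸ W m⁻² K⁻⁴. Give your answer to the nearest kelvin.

OLR = S(1−α)/4 = 504.5 W m⁻²; the top layer radiates at T_e = 307.1 K.
Surface: T_s = (3)^¼·T_e = 404.2 K.
Warming: T_s − T_e = 97.08 K.

97 kelvin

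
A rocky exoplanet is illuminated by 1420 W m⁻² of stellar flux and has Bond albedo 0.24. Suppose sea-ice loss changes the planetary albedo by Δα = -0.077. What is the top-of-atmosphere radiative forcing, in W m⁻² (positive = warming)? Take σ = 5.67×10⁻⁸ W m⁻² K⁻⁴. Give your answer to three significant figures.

27.3 W m⁻²

The change in absorbed flux is Δ[S(1−α)/4] = −SΔα/4 = 27.34 W m⁻².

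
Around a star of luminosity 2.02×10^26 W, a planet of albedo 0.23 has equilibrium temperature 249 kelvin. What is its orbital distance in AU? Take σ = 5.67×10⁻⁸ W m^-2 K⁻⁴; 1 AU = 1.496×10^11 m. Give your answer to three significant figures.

0.796 AU

Required flux: S = 4σT⁴/(1−α) = 1132 W m^-2.
From L = 4πd²S, d = √(2.02×10^26/(4π·1132)) = 1.192×10^11 m = 0.7965 AU.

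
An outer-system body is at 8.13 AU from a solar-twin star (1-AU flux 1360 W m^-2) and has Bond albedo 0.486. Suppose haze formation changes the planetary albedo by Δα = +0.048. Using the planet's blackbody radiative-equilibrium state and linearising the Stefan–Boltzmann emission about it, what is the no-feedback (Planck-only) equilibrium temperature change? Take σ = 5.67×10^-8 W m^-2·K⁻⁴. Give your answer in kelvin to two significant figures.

-1.9 K

By the inverse-square law, S = 1360/8.13² = 20.58 W m^-2.
Reference equilibrium: T_e = [S(1−α)/(4σ)]^(1/4) = 82.64 K.
The change in absorbed flux is Δ[S(1−α)/4] = −SΔα/4 = -0.2469 W m^-2.
The Planck feedback parameter is 4σT_e³ = 0.1280 W m^-2/K.
Hence the no-feedback warming is ΔF/(4σT_e³) = -1.93 K.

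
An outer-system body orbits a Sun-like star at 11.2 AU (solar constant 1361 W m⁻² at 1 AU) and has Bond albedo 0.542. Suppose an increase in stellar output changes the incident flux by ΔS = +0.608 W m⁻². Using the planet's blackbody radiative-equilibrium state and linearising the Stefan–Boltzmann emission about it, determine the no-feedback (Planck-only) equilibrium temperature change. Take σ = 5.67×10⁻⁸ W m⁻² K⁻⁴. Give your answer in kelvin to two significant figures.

By the inverse-square law, S = 1361/11.2² = 10.85 W m⁻².
Unperturbed T_e = [10.85·(1−0.542)/(4σ)]^¼ = 68.42 K.
ΔF = Δ[S(1−α)]/4 = (1−0.542)·+0.608/4 = 0.06962 W m⁻².
The Planck feedback parameter is 4σT_e³ = 0.07263 W m⁻²/K.
So ΔT₀ = 0.06962/0.07263 = 0.958 K.

0.96 K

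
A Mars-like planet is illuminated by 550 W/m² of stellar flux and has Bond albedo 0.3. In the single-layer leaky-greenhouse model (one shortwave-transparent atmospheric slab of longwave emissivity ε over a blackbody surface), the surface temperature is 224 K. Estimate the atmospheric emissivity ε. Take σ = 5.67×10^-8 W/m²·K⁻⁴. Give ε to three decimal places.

0.651

Effective temperature: T_e = [S(1−α)/(4σ)]^(1/4) = 203.0 K.
Inverting T_s⁴ = 2T_e⁴/(2−ε): (T_e/T_s)⁴ = 0.6743, so ε = 2(1 − 0.6743) = 0.6515.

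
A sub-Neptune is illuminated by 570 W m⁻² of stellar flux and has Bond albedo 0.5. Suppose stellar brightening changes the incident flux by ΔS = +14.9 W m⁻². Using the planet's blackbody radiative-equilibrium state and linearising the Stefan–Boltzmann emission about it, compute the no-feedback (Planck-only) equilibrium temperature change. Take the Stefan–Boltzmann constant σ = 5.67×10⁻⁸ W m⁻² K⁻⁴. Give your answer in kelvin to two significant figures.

1.2 K

The baseline emission temperature is T_e = 188.3 K.
TOA radiative forcing: ΔF = (1−α)ΔS/4 = 0.5·(+14.9)/4 = 1.863 W m⁻².
Planck response: λ_P = 4σT_e³ = 4·5.67×10⁻⁸·(188.3)³ = 1.514 W m⁻²/K.
Hence the no-feedback warming is ΔF/(4σT_e³) = 1.23 K.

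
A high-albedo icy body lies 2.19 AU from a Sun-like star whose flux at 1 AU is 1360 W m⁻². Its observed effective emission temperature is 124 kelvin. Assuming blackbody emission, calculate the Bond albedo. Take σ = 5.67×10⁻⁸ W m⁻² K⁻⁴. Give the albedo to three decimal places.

0.811

Irradiance scales as 1/d², so S = 1360 W m⁻² × (1/2.19)² = 283.6 W m⁻².
From σT⁴ = S(1−α)/4 we invert for α: 1−α = 4σT⁴/S.
4σT⁴ = 4·5.67×10⁻⁸·(124)⁴ = 53.62 W m⁻².
Hence α = 1 − 53.62/283.6 = 0.8109.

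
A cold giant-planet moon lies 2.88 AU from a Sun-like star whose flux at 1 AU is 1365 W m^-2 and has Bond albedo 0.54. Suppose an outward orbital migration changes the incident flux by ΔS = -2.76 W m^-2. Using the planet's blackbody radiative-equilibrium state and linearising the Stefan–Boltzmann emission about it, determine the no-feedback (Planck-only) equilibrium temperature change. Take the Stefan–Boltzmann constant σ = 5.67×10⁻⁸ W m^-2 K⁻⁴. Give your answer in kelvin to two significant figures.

By the inverse-square law, S = 1365/2.88² = 164.6 W m^-2.
The baseline emission temperature is T_e = 135.2 K.
TOA radiative forcing: ΔF = (1−α)ΔS/4 = 0.46·(-2.76)/4 = -0.3174 W m^-2.
Planck response: λ_P = 4σT_e³ = 4·5.67×10⁻⁸·(135.2)³ = 0.5601 W m^-2/K.
Hence the no-feedback warming is ΔF/(4σT_e³) = -0.567 K.

-0.57 K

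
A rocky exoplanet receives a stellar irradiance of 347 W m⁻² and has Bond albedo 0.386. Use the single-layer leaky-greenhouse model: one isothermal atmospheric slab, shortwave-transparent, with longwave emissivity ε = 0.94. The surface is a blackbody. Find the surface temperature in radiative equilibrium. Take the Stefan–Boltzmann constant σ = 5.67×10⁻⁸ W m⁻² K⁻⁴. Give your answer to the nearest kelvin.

205 K

The planet radiates to space at T_e = [S(1−α)/(4σ)]^(1/4) = 175.1 K.
For a single slab of emissivity ε, T_s⁴ = 2T_e⁴/(2−ε); thus T_s = 175.1·(1.887)^(1/4) = 205.2 K.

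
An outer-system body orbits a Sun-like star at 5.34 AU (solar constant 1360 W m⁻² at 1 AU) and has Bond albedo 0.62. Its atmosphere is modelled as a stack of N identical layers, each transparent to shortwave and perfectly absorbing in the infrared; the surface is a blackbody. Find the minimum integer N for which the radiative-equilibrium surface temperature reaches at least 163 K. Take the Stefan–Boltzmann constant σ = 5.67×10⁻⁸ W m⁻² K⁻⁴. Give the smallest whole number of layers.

Irradiance scales as 1/d², so S = 1360 W m⁻² × (1/5.34)² = 47.69 W m⁻².
OLR = S(1−α)/4 = 4.531 W m⁻²; the top layer radiates at T_e = 94.55 K.
Since T_s⁴ = (N+1)T_e⁴, we need N ≥ (T_s/T_e)⁴ − 1 = 7.834.
Rounding up, N = 8.

8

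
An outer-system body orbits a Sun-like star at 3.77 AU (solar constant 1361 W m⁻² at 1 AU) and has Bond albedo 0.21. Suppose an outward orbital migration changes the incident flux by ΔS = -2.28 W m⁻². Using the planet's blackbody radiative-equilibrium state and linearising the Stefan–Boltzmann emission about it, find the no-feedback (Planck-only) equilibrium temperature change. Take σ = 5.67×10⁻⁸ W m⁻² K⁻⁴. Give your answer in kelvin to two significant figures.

By the inverse-square law, S = 1361/3.77² = 95.76 W m⁻².
The baseline emission temperature is T_e = 135.1 K.
Only a fraction (1−α) is absorbed and it's spread over 4πR², so ΔF = (1−α)ΔS/4 = -0.4503 W m⁻².
Linearising σT⁴ gives d(σT⁴)/dT = 4σT_e³ = 0.5598 W m⁻² per K.
ΔT₀ = ΔF/λ_P = -0.4503/0.5598 = -0.804 K.

-0.80 K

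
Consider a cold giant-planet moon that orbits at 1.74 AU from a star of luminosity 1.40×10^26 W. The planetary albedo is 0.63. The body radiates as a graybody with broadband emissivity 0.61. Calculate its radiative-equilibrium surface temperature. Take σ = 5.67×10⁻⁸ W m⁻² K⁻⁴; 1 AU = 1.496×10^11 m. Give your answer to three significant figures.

145 kelvin

Orbital distance: d = 1.74 AU = 2.603×10^11 m.
Flux at the orbit: S = L/(4πd²) = 1.40×10^26/(4π·(2.60×10^11)²) = 164.4 W m⁻².
Absorbed flux (global mean): S(1−α)/4 = 164.4·0.37/4 = 15.21 W m⁻².
Radiative balance εσT⁴ = 15.21 gives T = [15.21/(0.61·σ)]^(1/4) = 144.8 K.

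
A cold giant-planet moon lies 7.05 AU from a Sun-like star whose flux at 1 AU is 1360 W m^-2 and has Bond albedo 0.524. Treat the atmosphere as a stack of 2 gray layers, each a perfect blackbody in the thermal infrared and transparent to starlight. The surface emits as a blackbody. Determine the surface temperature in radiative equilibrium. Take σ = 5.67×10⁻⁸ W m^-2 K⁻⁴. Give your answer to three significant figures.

Flux at the orbit: S = 1360/(7.05)² = 27.36 W m^-2.
Top-of-atmosphere balance: σT_e⁴ = S(1−α)/4 = 3.256 W m^-2 → T_e = 87.05 K.
For an N-layer opaque stack, T_s⁴ = (N+1)T_e⁴, hence T_s = (3)^(1/4)×87.05 K = 114.6 K.

115 K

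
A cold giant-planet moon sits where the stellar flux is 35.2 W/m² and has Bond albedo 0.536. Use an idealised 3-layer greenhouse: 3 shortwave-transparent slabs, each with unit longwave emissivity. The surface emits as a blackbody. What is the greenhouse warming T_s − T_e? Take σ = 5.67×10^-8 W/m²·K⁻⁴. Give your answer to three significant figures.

The effective emission temperature is T_e = [S(1−α)/(4σ)]^¼ = 92.12 K.
Surface: T_s = (4)^¼·T_e = 130.3 K.
Warming: T_s − T_e = 38.16 K.

38.2 kelvin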